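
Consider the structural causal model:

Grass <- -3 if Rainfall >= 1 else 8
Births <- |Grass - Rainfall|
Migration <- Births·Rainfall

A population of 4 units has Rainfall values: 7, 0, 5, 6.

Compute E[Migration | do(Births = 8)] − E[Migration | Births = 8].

16

Every unit gets Births=8 under the intervention. Migration values become 56, 0, 40, 48; E[Migration|do(Births=8)] = 36.
Observing Births=8 restricts to units where Births's equation naturally yields 8: Rainfall ∈ {0, 5}. In that subpopulation Migration = 0, 40, mean 20.
Difference = 36 − 20 = 16.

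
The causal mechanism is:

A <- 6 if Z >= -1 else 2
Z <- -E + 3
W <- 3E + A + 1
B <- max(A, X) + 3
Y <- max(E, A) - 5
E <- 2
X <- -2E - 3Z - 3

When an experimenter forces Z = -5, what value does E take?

2

Under do(Z=-5), the mechanism Z <- -E + 3 is discarded; Z is fixed at -5.
E is not downstream of the intervention, so its value is determined by the original equations.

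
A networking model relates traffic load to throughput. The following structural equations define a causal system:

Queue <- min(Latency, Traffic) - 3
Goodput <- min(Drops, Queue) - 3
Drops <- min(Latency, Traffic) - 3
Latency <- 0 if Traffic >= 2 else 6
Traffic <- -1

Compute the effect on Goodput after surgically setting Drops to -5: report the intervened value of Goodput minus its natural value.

Intervening sets Drops = -5 and removes its equation (Drops <- min(Latency, Traffic) - 3).
Latency = 0 if Traffic >= 2 else 6  [with Traffic=-1]  = 6
Queue = min(Latency, Traffic) - 3  [with Latency=6, Traffic=-1]  = -4
Goodput = min(Drops, Queue) - 3  [with Drops=-5, Queue=-4]  = -8
Without intervention: Latency = 0 if Traffic >= 2 else 6  [with Traffic=-1]  = 6; Queue = min(Latency, Traffic) - 3  [with Latency=6, Traffic=-1]  = -4; Drops = min(Latency, Traffic) - 3  [with Latency=6, Traffic=-1]  = -4; Goodput = min(Drops, Queue) - 3  [with Drops=-4, Queue=-4]  = -7.
Change = -8 − (-7) = -1.

-1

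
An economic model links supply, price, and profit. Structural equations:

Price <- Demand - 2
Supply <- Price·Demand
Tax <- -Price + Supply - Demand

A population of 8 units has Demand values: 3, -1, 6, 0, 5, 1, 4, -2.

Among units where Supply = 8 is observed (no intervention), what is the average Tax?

E[Tax|Supply=8] averages over only the 2 units with Supply=8 (Demand = 4, -2): Tax = 2, 14, mean 8.

8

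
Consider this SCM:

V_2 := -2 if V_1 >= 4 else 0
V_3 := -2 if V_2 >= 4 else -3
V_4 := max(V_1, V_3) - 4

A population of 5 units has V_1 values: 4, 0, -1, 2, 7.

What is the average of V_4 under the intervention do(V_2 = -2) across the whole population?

Under do(V_2=-2), V_2's equation is replaced by V_2=-2 for every unit. Per-unit V_4: 0, -4, -5, -2, 3. Mean = -1.6.

-1.6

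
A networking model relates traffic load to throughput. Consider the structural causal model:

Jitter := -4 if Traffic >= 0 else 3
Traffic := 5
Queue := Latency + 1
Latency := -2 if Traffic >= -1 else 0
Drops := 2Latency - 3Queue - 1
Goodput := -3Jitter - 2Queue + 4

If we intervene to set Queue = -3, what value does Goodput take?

22

The intervention breaks the incoming arrows to Queue: Queue := Latency + 1 no longer applies, and Queue = -3.
Jitter = -4 if Traffic >= 0 else 3  [with Traffic=5]  = -4
Goodput = -3Jitter - 2Queue + 4  [with Jitter=-4, Queue=-3]  = 22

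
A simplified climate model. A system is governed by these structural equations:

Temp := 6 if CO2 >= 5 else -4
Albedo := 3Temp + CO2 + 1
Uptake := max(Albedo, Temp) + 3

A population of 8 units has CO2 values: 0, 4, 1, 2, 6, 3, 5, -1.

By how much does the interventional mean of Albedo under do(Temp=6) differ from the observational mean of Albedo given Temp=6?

Every unit gets Temp=6 under the intervention. Albedo values become 19, 23, 20, 21, 25, 22, 24, 18; E[Albedo|do(Temp=6)] = 21.5.
Observing Temp=6 restricts to units where Temp's equation naturally yields 6: CO2 ∈ {6, 5}. In that subpopulation Albedo = 25, 24, mean 24.5.
Difference = 21.5 − 24.5 = -3.

-3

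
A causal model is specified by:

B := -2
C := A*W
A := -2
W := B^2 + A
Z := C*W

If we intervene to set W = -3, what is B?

Under do(W=-3), the mechanism W := B^2 + A is discarded; W is fixed at -3.
Since B is not a descendant of the intervened variable, it is unaffected.

-2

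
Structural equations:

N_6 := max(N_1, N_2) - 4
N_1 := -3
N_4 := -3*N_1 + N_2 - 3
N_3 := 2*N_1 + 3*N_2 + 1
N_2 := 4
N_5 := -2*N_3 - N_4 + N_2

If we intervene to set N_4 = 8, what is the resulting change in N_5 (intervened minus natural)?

Intervening sets N_4 = 8 and removes its equation (N_4 := -3*N_1 + N_2 - 3).
N_3 = 2*N_1 + 3*N_2 + 1  [with N_1=-3, N_2=4]  = 7
N_5 = -2*N_3 - N_4 + N_2  [with N_3=7, N_4=8, N_2=4]  = -18
Without intervention: N_3 = 2*N_1 + 3*N_2 + 1  [with N_1=-3, N_2=4]  = 7; N_4 = -3*N_1 + N_2 - 3  [with N_1=-3, N_2=4]  = 10; N_5 = -2*N_3 - N_4 + N_2  [with N_3=7, N_4=10, N_2=4]  = -20.
Change = -18 − (-20) = 2.

2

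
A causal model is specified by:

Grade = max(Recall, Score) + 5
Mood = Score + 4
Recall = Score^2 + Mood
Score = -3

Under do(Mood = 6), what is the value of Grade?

20

Under do(Mood=6), the mechanism Mood = Score + 4 is discarded; Mood is fixed at 6.
Recall = Score^2 + Mood  [with Score=-3, Mood=6]  = 15
Grade = max(Recall, Score) + 5  [with Recall=15, Score=-3]  = 20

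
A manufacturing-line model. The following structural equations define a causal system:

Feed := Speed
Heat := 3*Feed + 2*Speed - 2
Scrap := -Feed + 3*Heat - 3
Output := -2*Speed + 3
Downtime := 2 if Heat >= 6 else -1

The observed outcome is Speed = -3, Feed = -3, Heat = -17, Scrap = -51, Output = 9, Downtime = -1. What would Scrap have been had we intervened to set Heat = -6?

-18

The intervention breaks the incoming arrows to Heat: Heat := 3*Feed + 2*Speed - 2 no longer applies, and Heat = -6.
Feed = Speed  [with Speed=-3]  = -3
Scrap = -Feed + 3*Heat - 3  [with Feed=-3, Heat=-6]  = -18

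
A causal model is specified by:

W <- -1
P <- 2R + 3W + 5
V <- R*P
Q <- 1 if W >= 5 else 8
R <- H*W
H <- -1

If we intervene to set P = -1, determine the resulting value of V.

-1

Intervening sets P = -1 and removes its equation (P <- 2R + 3W + 5).
R = H*W  [with H=-1, W=-1]  = 1
V = R*P  [with R=1, P=-1]  = -1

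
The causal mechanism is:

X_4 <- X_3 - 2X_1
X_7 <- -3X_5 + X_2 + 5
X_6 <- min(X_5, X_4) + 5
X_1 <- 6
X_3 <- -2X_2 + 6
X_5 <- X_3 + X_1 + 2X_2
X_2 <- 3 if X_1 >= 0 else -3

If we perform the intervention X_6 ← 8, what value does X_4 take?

do(X_6=8) replaces the equation X_6 <- min(X_5, X_4) + 5 with the constant X_6 = 8.
No directed path runs from X_6 to X_4, so X_4 keeps its natural value.
X_2 = 3 if X_1 >= 0 else -3  [with X_1=6]  = 3
X_3 = -2X_2 + 6  [with X_2=3]  = 0
X_4 = X_3 - 2X_1  [with X_3=0, X_1=6]  = -12

-12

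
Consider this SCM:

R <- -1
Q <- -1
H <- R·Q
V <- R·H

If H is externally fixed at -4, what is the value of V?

The intervention breaks the incoming arrows to H: H <- R·Q no longer applies, and H = -4.
V = R·H  [with R=-1, H=-4]  = 4

4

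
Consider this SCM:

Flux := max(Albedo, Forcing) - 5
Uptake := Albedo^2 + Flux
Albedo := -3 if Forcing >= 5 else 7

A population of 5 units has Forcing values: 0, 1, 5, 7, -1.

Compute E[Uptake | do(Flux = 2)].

The intervention sets Flux=2 in all 5 units regardless of Forcing. Recomputing Uptake per unit gives 51, 51, 11, 11, 51; average 35.

35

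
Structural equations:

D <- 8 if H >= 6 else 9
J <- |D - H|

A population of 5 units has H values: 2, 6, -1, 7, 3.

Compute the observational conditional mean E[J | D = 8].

Conditioning on D=8 selects the 2 unit(s) with H ∈ {6, 7}. Their J values: 2, 1. Mean = 1.5.

1.5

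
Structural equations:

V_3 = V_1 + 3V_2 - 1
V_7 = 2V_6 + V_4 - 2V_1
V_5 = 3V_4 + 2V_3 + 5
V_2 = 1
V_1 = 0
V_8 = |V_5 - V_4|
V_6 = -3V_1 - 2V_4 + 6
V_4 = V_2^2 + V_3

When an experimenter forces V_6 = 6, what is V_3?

do(V_6=6) replaces the equation V_6 = -3V_1 - 2V_4 + 6 with the constant V_6 = 6.
V_3 is not downstream of the intervention, so its value is determined by the original equations.
V_3 = V_1 + 3V_2 - 1  [with V_1=0, V_2=1]  = 2

2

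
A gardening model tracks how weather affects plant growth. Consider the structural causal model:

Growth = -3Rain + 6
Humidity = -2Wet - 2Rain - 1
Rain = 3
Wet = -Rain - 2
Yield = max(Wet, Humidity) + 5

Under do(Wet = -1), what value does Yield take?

4

do(Wet=-1) replaces the equation Wet = -Rain - 2 with the constant Wet = -1.
Humidity = -2Wet - 2Rain - 1  [with Wet=-1, Rain=3]  = -5
Yield = max(Wet, Humidity) + 5  [with Wet=-1, Humidity=-5]  = 4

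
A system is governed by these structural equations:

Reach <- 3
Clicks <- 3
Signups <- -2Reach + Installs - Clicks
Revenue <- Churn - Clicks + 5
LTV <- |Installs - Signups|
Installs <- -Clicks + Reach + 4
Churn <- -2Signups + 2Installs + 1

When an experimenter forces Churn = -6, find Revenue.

-4

The intervention breaks the incoming arrows to Churn: Churn <- -2Signups + 2Installs + 1 no longer applies, and Churn = -6.
Revenue = Churn - Clicks + 5  [with Churn=-6, Clicks=3]  = -4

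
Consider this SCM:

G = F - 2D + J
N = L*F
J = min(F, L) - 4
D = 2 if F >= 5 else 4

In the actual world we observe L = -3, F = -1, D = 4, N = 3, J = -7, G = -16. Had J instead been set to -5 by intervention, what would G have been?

The intervention breaks the incoming arrows to J: J = min(F, L) - 4 no longer applies, and J = -5.
D = 2 if F >= 5 else 4  [with F=-1]  = 4
G = F - 2D + J  [with F=-1, D=4, J=-5]  = -14

-14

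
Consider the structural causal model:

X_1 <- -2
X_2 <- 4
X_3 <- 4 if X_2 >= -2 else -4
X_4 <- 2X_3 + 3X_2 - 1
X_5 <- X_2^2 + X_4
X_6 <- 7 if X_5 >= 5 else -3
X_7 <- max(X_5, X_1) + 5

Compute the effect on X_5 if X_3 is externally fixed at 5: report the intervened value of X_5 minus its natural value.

2

do(X_3=5) replaces the equation X_3 <- 4 if X_2 >= -2 else -4 with the constant X_3 = 5.
X_4 = 2X_3 + 3X_2 - 1  [with X_3=5, X_2=4]  = 21
X_5 = X_2^2 + X_4  [with X_2=4, X_4=21]  = 37
Without intervention: X_3 = 4 if X_2 >= -2 else -4  [with X_2=4]  = 4; X_4 = 2X_3 + 3X_2 - 1  [with X_3=4, X_2=4]  = 19; X_5 = X_2^2 + X_4  [with X_2=4, X_4=19]  = 35.
Change = 37 − 35 = 2.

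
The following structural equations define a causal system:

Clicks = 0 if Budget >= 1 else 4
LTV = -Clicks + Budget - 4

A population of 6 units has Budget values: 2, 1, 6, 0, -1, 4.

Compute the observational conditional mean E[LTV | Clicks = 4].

-8.5

Conditioning on Clicks=4 selects the 2 unit(s) with Budget ∈ {0, -1}. Their LTV values: -8, -9. Mean = -8.5.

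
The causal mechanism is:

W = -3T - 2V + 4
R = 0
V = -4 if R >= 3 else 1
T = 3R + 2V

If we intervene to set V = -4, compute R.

0

Under do(V=-4), the mechanism V = -4 if R >= 3 else 1 is discarded; V is fixed at -4.
R is not downstream of the intervention, so its value is determined by the original equations.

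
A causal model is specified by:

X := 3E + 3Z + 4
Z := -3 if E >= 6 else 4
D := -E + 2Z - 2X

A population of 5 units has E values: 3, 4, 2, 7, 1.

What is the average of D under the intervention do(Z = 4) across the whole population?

The intervention sets Z=4 in all 5 units regardless of E. Recomputing D per unit gives -45, -52, -38, -73, -31; average -47.8.

-47.8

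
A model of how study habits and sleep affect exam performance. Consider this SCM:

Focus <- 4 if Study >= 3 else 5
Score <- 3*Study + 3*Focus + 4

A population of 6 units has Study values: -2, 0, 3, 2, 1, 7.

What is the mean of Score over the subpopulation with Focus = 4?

31

Conditioning on Focus=4 selects the 2 unit(s) with Study ∈ {3, 7}. Their Score values: 25, 37. Mean = 31.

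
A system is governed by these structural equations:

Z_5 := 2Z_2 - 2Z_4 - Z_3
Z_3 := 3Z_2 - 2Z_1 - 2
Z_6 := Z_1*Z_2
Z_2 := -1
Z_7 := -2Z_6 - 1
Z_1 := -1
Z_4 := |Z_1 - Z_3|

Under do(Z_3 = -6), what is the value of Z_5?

do(Z_3=-6) replaces the equation Z_3 := 3Z_2 - 2Z_1 - 2 with the constant Z_3 = -6.
Z_4 = |Z_1 - Z_3|  [with Z_1=-1, Z_3=-6]  = 5
Z_5 = 2Z_2 - 2Z_4 - Z_3  [with Z_2=-1, Z_4=5, Z_3=-6]  = -6

-6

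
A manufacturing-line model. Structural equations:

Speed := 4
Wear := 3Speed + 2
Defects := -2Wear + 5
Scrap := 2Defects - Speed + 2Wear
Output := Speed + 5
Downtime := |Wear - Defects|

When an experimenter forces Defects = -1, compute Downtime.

15

The intervention breaks the incoming arrows to Defects: Defects := -2Wear + 5 no longer applies, and Defects = -1.
Wear = 3Speed + 2  [with Speed=4]  = 14
Downtime = |Wear - Defects|  [with Wear=14, Defects=-1]  = 15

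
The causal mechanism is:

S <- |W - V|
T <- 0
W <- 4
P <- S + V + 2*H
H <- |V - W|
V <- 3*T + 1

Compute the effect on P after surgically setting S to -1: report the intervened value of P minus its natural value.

Under do(S=-1), the mechanism S <- |W - V| is discarded; S is fixed at -1.
V = 3*T + 1  [with T=0]  = 1
H = |V - W|  [with V=1, W=4]  = 3
P = S + V + 2*H  [with S=-1, V=1, H=3]  = 6
Without intervention: V = 3*T + 1  [with T=0]  = 1; S = |W - V|  [with W=4, V=1]  = 3; H = |V - W|  [with V=1, W=4]  = 3; P = S + V + 2*H  [with S=3, V=1, H=3]  = 10.
Change = 6 − 10 = -4.

-4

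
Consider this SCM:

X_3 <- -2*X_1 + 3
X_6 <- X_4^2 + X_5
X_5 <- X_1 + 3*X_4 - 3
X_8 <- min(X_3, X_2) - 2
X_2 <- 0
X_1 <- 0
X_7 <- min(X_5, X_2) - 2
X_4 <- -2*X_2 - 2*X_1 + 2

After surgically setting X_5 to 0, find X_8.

do(X_5=0) replaces the equation X_5 <- X_1 + 3*X_4 - 3 with the constant X_5 = 0.
X_8 is not downstream of the intervention, so its value is determined by the original equations.
X_3 = -2*X_1 + 3  [with X_1=0]  = 3
X_8 = min(X_3, X_2) - 2  [with X_3=3, X_2=0]  = -2

-2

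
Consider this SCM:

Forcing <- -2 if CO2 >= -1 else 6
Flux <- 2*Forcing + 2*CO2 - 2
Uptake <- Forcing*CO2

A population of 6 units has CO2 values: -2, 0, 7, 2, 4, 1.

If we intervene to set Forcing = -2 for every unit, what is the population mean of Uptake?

The intervention sets Forcing=-2 in all 6 units regardless of CO2. Recomputing Uptake per unit gives 4, 0, -14, -4, -8, -2; average -4.

-4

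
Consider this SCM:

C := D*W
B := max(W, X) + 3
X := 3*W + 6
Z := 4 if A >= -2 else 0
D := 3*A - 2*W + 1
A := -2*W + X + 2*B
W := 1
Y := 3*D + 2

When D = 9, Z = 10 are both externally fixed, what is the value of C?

Setting D = 9, Z = 10 by intervention discards those variables' equations.
C = D*W  [with D=9, W=1]  = 9

9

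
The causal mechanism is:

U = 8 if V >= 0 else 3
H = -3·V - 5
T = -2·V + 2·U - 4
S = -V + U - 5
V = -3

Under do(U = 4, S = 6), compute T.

The joint intervention fixes U = 4, S = 6, removing each variable's own equation.
T = -2·V + 2·U - 4  [with V=-3, U=4]  = 10

10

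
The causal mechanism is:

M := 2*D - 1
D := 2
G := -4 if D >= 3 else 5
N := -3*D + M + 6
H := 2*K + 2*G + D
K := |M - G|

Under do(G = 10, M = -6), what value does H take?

The joint intervention fixes G = 10, M = -6, removing each variable's own equation.
K = |M - G|  [with M=-6, G=10]  = 16
H = 2*K + 2*G + D  [with K=16, G=10, D=2]  = 54

54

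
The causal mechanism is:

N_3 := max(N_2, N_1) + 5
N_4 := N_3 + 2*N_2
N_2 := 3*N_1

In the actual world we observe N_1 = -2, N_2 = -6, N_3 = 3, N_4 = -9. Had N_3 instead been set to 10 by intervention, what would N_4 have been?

-2

The intervention breaks the incoming arrows to N_3: N_3 := max(N_2, N_1) + 5 no longer applies, and N_3 = 10.
N_2 = 3*N_1  [with N_1=-2]  = -6
N_4 = N_3 + 2*N_2  [with N_3=10, N_2=-6]  = -2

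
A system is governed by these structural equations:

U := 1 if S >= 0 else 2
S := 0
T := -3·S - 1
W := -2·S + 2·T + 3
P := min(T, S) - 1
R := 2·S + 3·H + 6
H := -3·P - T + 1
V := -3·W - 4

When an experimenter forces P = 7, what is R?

The intervention breaks the incoming arrows to P: P := min(T, S) - 1 no longer applies, and P = 7.
T = -3·S - 1  [with S=0]  = -1
H = -3·P - T + 1  [with P=7, T=-1]  = -19
R = 2·S + 3·H + 6  [with S=0, H=-19]  = -51

-51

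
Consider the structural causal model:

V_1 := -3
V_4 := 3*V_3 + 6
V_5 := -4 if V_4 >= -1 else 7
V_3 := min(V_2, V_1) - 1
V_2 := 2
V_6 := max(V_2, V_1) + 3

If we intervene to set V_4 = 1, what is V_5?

-4

Intervening sets V_4 = 1 and removes its equation (V_4 := 3*V_3 + 6).
V_5 = -4 if V_4 >= -1 else 7  [with V_4=1]  = -4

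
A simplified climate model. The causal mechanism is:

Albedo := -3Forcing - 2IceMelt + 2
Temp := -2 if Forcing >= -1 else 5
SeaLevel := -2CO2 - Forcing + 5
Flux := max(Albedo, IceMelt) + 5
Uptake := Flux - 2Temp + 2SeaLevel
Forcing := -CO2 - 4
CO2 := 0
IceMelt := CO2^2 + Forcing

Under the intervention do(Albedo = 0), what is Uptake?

13

do(Albedo=0) replaces the equation Albedo := -3Forcing - 2IceMelt + 2 with the constant Albedo = 0.
Forcing = -CO2 - 4  [with CO2=0]  = -4
Temp = -2 if Forcing >= -1 else 5  [with Forcing=-4]  = 5
IceMelt = CO2^2 + Forcing  [with CO2=0, Forcing=-4]  = -4
SeaLevel = -2CO2 - Forcing + 5  [with CO2=0, Forcing=-4]  = 9
Flux = max(Albedo, IceMelt) + 5  [with Albedo=0, IceMelt=-4]  = 5
Uptake = Flux - 2Temp + 2SeaLevel  [with Flux=5, Temp=5, SeaLevel=9]  = 13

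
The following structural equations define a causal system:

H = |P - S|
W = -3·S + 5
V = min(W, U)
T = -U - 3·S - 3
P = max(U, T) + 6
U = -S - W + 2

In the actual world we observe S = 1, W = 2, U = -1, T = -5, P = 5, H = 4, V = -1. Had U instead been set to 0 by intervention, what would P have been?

6

do(U=0) replaces the equation U = -S - W + 2 with the constant U = 0.
T = -U - 3·S - 3  [with U=0, S=1]  = -6
P = max(U, T) + 6  [with U=0, T=-6]  = 6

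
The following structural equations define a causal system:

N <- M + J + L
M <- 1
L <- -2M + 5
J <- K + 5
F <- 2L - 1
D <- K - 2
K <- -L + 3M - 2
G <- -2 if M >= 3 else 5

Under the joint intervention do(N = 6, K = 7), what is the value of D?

5

Under do(N = 6, K = 7), each intervened variable's structural equation is replaced by its fixed value.
D = K - 2  [with K=7]  = 5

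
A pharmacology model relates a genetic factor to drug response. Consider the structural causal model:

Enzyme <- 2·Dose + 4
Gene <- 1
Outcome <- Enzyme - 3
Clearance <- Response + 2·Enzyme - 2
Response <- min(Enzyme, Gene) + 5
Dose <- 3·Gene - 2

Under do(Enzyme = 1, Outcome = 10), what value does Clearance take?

6

The joint intervention fixes Enzyme = 1, Outcome = 10, removing each variable's own equation.
Response = min(Enzyme, Gene) + 5  [with Enzyme=1, Gene=1]  = 6
Clearance = Response + 2·Enzyme - 2  [with Response=6, Enzyme=1]  = 6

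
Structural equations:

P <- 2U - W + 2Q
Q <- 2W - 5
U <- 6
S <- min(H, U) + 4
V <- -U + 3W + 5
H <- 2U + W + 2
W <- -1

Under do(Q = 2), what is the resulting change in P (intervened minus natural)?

18

The intervention breaks the incoming arrows to Q: Q <- 2W - 5 no longer applies, and Q = 2.
P = 2U - W + 2Q  [with U=6, W=-1, Q=2]  = 17
Without intervention: Q = 2W - 5  [with W=-1]  = -7; P = 2U - W + 2Q  [with U=6, W=-1, Q=-7]  = -1.
Change = 17 − (-1) = 18.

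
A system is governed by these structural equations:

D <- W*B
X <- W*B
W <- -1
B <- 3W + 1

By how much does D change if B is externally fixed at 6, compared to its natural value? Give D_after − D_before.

-8

The intervention breaks the incoming arrows to B: B <- 3W + 1 no longer applies, and B = 6.
D = W*B  [with W=-1, B=6]  = -6
Without intervention: B = 3W + 1  [with W=-1]  = -2; D = W*B  [with W=-1, B=-2]  = 2.
Change = -6 − 2 = -8.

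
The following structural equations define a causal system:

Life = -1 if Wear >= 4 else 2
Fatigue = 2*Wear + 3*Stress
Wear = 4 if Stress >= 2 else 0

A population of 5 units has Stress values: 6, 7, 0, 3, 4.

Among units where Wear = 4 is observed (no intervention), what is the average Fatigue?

Conditioning on Wear=4 selects the 4 unit(s) with Stress ∈ {6, 7, 3, 4}. Their Fatigue values: 26, 29, 17, 20. Mean = 23.

23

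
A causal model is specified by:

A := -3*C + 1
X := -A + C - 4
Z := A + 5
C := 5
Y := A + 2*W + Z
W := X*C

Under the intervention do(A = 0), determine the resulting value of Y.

15

Under do(A=0), the mechanism A := -3*C + 1 is discarded; A is fixed at 0.
X = -A + C - 4  [with A=0, C=5]  = 1
Z = A + 5  [with A=0]  = 5
W = X*C  [with X=1, C=5]  = 5
Y = A + 2*W + Z  [with A=0, W=5, Z=5]  = 15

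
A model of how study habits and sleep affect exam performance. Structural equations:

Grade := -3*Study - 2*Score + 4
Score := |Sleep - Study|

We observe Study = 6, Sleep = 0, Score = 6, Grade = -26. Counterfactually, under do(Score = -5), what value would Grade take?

The intervention breaks the incoming arrows to Score: Score := |Sleep - Study| no longer applies, and Score = -5.
Grade = -3*Study - 2*Score + 4  [with Study=6, Score=-5]  = -4

-4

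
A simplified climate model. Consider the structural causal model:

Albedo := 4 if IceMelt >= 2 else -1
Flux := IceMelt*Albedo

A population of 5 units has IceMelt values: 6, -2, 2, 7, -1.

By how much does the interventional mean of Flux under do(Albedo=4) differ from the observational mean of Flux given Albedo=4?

-10.4

do(Albedo=4) breaks Albedo's dependence on IceMelt. With Albedo=4 fixed, Flux across the units is 24, -8, 8, 28, -4, mean 9.6.
E[Flux|Albedo=4] averages over only the 3 units with Albedo=4 (IceMelt = 6, 2, 7): Flux = 24, 8, 28, mean 20.
Difference = 9.6 − 20 = -10.4.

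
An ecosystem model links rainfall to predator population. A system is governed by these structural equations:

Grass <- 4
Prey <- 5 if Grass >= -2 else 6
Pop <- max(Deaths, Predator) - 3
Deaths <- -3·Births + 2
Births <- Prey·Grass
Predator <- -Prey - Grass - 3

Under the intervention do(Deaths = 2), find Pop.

The intervention breaks the incoming arrows to Deaths: Deaths <- -3·Births + 2 no longer applies, and Deaths = 2.
Prey = 5 if Grass >= -2 else 6  [with Grass=4]  = 5
Predator = -Prey - Grass - 3  [with Prey=5, Grass=4]  = -12
Pop = max(Deaths, Predator) - 3  [with Deaths=2, Predator=-12]  = -1

-1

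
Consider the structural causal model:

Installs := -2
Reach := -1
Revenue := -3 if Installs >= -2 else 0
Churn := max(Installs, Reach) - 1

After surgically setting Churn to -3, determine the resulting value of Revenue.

-3

The intervention breaks the incoming arrows to Churn: Churn := max(Installs, Reach) - 1 no longer applies, and Churn = -3.
Revenue is not downstream of the intervention, so its value is determined by the original equations.
Revenue = -3 if Installs >= -2 else 0  [with Installs=-2]  = -3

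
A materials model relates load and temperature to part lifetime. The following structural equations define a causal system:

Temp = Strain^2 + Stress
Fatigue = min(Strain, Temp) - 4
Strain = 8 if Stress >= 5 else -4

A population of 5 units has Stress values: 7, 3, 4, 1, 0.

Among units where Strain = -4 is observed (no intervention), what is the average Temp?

18

Observing Strain=-4 restricts to units where Strain's equation naturally yields -4: Stress ∈ {3, 4, 1, 0}. In that subpopulation Temp = 19, 20, 17, 16, mean 18.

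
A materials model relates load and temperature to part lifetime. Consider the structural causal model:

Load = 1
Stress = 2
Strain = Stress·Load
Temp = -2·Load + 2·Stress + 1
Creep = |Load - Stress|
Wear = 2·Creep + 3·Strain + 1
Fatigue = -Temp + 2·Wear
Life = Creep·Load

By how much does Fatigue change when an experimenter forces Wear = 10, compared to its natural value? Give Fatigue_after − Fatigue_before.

Intervening sets Wear = 10 and removes its equation (Wear = 2·Creep + 3·Strain + 1).
Temp = -2·Load + 2·Stress + 1  [with Load=1, Stress=2]  = 3
Fatigue = -Temp + 2·Wear  [with Temp=3, Wear=10]  = 17
Without intervention: Strain = Stress·Load  [with Stress=2, Load=1]  = 2; Temp = -2·Load + 2·Stress + 1  [with Load=1, Stress=2]  = 3; Creep = |Load - Stress|  [with Load=1, Stress=2]  = 1; Wear = 2·Creep + 3·Strain + 1  [with Creep=1, Strain=2]  = 9; Fatigue = -Temp + 2·Wear  [with Temp=3, Wear=9]  = 15.
Change = 17 − 15 = 2.

2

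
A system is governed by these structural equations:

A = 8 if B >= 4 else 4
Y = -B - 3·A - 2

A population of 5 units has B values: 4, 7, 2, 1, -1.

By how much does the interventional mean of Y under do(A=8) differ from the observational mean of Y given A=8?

Every unit gets A=8 under the intervention. Y values become -30, -33, -28, -27, -25; E[Y|do(A=8)] = -28.6.
Conditioning on A=8 selects the 2 unit(s) with B ∈ {4, 7}. Their Y values: -30, -33. Mean = -31.5.
Difference = -28.6 − (-31.5) = 2.9.

2.9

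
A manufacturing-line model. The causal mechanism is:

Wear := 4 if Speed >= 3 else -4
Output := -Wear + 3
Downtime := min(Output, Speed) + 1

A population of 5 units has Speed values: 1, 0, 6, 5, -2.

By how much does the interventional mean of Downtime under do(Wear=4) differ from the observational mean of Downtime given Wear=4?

do(Wear=4) breaks Wear's dependence on Speed. With Wear=4 fixed, Downtime across the units is 0, 0, 0, 0, -1, mean -0.2.
Observing Wear=4 restricts to units where Wear's equation naturally yields 4: Speed ∈ {6, 5}. In that subpopulation Downtime = 0, 0, mean 0.
Difference = -0.2 − 0 = -0.2.

-0.2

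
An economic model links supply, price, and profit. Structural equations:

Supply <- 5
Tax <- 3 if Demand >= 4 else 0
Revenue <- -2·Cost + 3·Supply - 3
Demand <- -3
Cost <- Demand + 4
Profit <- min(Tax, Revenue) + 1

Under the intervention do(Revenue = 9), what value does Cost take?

1

Under do(Revenue=9), the mechanism Revenue <- -2·Cost + 3·Supply - 3 is discarded; Revenue is fixed at 9.
Since Cost is not a descendant of the intervened variable, it is unaffected.
Cost = Demand + 4  [with Demand=-3]  = 1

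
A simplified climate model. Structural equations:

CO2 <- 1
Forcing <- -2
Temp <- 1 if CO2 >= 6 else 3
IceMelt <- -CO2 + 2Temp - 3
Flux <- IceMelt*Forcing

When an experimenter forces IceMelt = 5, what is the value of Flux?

-10

Intervening sets IceMelt = 5 and removes its equation (IceMelt <- -CO2 + 2Temp - 3).
Flux = IceMelt*Forcing  [with IceMelt=5, Forcing=-2]  = -10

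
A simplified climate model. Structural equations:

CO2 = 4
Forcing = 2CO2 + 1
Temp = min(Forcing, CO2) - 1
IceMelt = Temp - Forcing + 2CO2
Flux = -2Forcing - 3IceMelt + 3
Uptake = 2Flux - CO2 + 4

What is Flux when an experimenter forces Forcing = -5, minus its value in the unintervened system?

13

do(Forcing=-5) replaces the equation Forcing = 2CO2 + 1 with the constant Forcing = -5.
Temp = min(Forcing, CO2) - 1  [with Forcing=-5, CO2=4]  = -6
IceMelt = Temp - Forcing + 2CO2  [with Temp=-6, Forcing=-5, CO2=4]  = 7
Flux = -2Forcing - 3IceMelt + 3  [with Forcing=-5, IceMelt=7]  = -8
Without intervention: Forcing = 2CO2 + 1  [with CO2=4]  = 9; Temp = min(Forcing, CO2) - 1  [with Forcing=9, CO2=4]  = 3; IceMelt = Temp - Forcing + 2CO2  [with Temp=3, Forcing=9, CO2=4]  = 2; Flux = -2Forcing - 3IceMelt + 3  [with Forcing=9, IceMelt=2]  = -21.
Change = -8 − (-21) = 13.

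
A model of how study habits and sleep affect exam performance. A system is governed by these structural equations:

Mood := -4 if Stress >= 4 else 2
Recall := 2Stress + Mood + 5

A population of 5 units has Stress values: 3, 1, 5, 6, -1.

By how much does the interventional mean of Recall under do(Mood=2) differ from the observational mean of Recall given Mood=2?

3.6

do(Mood=2) breaks Mood's dependence on Stress. With Mood=2 fixed, Recall across the units is 13, 9, 17, 19, 5, mean 12.6.
Observing Mood=2 restricts to units where Mood's equation naturally yields 2: Stress ∈ {3, 1, -1}. In that subpopulation Recall = 13, 9, 5, mean 9.
Difference = 12.6 − 9 = 3.6.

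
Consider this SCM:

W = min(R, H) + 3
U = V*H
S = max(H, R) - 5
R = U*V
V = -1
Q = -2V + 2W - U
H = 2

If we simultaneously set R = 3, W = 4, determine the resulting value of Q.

12

Setting R = 3, W = 4 by intervention discards those variables' equations.
U = V*H  [with V=-1, H=2]  = -2
Q = -2V + 2W - U  [with V=-1, W=4, U=-2]  = 12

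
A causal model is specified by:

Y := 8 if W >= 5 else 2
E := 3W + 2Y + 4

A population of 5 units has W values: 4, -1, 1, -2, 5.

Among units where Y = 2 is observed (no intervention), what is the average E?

Observing Y=2 restricts to units where Y's equation naturally yields 2: W ∈ {4, -1, 1, -2}. In that subpopulation E = 20, 5, 11, 2, mean 9.5.

9.5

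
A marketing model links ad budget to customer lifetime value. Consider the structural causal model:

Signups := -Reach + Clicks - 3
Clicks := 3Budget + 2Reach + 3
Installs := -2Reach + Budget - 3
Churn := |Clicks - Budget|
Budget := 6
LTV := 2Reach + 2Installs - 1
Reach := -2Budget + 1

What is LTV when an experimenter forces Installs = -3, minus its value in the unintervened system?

The intervention breaks the incoming arrows to Installs: Installs := -2Reach + Budget - 3 no longer applies, and Installs = -3.
Reach = -2Budget + 1  [with Budget=6]  = -11
LTV = 2Reach + 2Installs - 1  [with Reach=-11, Installs=-3]  = -29
Without intervention: Reach = -2Budget + 1  [with Budget=6]  = -11; Installs = -2Reach + Budget - 3  [with Reach=-11, Budget=6]  = 25; LTV = 2Reach + 2Installs - 1  [with Reach=-11, Installs=25]  = 27.
Change = -29 − 27 = -56.

-56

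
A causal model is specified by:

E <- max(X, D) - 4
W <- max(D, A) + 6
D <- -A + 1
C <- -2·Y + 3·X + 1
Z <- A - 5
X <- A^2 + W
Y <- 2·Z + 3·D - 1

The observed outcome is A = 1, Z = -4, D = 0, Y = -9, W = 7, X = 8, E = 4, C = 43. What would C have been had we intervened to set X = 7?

Intervening sets X = 7 and removes its equation (X <- A^2 + W).
Z = A - 5  [with A=1]  = -4
D = -A + 1  [with A=1]  = 0
Y = 2·Z + 3·D - 1  [with Z=-4, D=0]  = -9
C = -2·Y + 3·X + 1  [with Y=-9, X=7]  = 40

40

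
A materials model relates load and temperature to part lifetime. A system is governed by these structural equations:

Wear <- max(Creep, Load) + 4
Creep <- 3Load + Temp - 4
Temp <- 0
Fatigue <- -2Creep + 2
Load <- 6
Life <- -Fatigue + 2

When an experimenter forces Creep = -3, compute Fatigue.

8

do(Creep=-3) replaces the equation Creep <- 3Load + Temp - 4 with the constant Creep = -3.
Fatigue = -2Creep + 2  [with Creep=-3]  = 8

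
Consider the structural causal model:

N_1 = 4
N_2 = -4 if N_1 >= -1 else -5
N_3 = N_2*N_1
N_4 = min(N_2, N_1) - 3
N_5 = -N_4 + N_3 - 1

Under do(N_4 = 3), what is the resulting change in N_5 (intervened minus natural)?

Intervening sets N_4 = 3 and removes its equation (N_4 = min(N_2, N_1) - 3).
N_2 = -4 if N_1 >= -1 else -5  [with N_1=4]  = -4
N_3 = N_2*N_1  [with N_2=-4, N_1=4]  = -16
N_5 = -N_4 + N_3 - 1  [with N_4=3, N_3=-16]  = -20
Without intervention: N_2 = -4 if N_1 >= -1 else -5  [with N_1=4]  = -4; N_3 = N_2*N_1  [with N_2=-4, N_1=4]  = -16; N_4 = min(N_2, N_1) - 3  [with N_2=-4, N_1=4]  = -7; N_5 = -N_4 + N_3 - 1  [with N_4=-7, N_3=-16]  = -10.
Change = -20 − (-10) = -10.

-10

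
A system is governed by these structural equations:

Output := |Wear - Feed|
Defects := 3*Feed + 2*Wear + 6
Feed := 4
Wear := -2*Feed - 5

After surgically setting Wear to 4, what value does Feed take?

Under do(Wear=4), the mechanism Wear := -2*Feed - 5 is discarded; Wear is fixed at 4.
Feed is not downstream of the intervention, so its value is determined by the original equations.

4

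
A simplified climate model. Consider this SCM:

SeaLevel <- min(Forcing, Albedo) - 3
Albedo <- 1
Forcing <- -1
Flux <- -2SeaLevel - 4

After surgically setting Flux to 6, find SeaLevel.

-4

Under do(Flux=6), the mechanism Flux <- -2SeaLevel - 4 is discarded; Flux is fixed at 6.
Since SeaLevel is not a descendant of the intervened variable, it is unaffected.
SeaLevel = min(Forcing, Albedo) - 3  [with Forcing=-1, Albedo=1]  = -4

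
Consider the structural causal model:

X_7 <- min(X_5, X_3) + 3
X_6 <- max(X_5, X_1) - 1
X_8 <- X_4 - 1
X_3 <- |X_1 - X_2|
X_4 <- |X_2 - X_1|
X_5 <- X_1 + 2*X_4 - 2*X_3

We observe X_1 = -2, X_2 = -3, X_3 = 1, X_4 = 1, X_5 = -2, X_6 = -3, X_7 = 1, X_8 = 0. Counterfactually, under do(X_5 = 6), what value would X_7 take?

4

Under do(X_5=6), the mechanism X_5 <- X_1 + 2*X_4 - 2*X_3 is discarded; X_5 is fixed at 6.
X_3 = |X_1 - X_2|  [with X_1=-2, X_2=-3]  = 1
X_7 = min(X_5, X_3) + 3  [with X_5=6, X_3=1]  = 4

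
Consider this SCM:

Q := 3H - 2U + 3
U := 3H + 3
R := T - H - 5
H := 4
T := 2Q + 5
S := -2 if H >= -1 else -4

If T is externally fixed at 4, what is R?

The intervention breaks the incoming arrows to T: T := 2Q + 5 no longer applies, and T = 4.
R = T - H - 5  [with T=4, H=4]  = -5

-5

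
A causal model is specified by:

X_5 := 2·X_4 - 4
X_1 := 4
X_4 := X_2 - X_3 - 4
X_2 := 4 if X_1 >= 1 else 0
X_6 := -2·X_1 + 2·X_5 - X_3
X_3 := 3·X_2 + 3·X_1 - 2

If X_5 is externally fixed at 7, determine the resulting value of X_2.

4

Under do(X_5=7), the mechanism X_5 := 2·X_4 - 4 is discarded; X_5 is fixed at 7.
No directed path runs from X_5 to X_2, so X_2 keeps its natural value.
X_2 = 4 if X_1 >= 1 else 0  [with X_1=4]  = 4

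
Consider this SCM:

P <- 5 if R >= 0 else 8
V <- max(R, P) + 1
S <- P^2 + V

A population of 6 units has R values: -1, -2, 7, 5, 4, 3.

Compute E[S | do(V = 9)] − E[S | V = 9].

-26

do(V=9) breaks V's dependence on R. With V=9 fixed, S across the units is 73, 73, 34, 34, 34, 34, mean 47.
Observing V=9 restricts to units where V's equation naturally yields 9: R ∈ {-1, -2}. In that subpopulation S = 73, 73, mean 73.
Difference = 47 − 73 = -26.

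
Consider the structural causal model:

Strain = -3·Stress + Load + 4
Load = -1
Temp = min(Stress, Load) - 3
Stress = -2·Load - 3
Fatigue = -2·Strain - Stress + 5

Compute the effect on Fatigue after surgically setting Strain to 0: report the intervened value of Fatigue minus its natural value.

12

do(Strain=0) replaces the equation Strain = -3·Stress + Load + 4 with the constant Strain = 0.
Stress = -2·Load - 3  [with Load=-1]  = -1
Fatigue = -2·Strain - Stress + 5  [with Strain=0, Stress=-1]  = 6
Without intervention: Stress = -2·Load - 3  [with Load=-1]  = -1; Strain = -3·Stress + Load + 4  [with Stress=-1, Load=-1]  = 6; Fatigue = -2·Strain - Stress + 5  [with Strain=6, Stress=-1]  = -6.
Change = 6 − (-6) = 12.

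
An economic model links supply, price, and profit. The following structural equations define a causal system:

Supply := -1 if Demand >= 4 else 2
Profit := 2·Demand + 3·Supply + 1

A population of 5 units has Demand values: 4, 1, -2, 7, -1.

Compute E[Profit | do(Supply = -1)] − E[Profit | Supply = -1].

Under do(Supply=-1), Supply's equation is replaced by Supply=-1 for every unit. Per-unit Profit: 6, 0, -6, 12, -4. Mean = 1.6.
Observing Supply=-1 restricts to units where Supply's equation naturally yields -1: Demand ∈ {4, 7}. In that subpopulation Profit = 6, 12, mean 9.
Difference = 1.6 − 9 = -7.4.

-7.4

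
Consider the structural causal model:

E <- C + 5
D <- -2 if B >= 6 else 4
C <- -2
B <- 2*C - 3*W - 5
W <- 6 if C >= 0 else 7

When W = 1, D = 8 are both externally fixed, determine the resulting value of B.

The joint intervention fixes W = 1, D = 8, removing each variable's own equation.
B = 2*C - 3*W - 5  [with C=-2, W=1]  = -12

-12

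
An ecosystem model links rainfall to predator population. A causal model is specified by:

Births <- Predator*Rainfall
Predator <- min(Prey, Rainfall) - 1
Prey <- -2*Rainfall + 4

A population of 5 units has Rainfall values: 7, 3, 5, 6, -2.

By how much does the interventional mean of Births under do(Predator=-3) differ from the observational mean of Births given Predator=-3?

Every unit gets Predator=-3 under the intervention. Births values become -21, -9, -15, -18, 6; E[Births|do(Predator=-3)] = -11.4.
Conditioning on Predator=-3 selects the 2 unit(s) with Rainfall ∈ {3, -2}. Their Births values: -9, 6. Mean = -1.5.
Difference = -11.4 − (-1.5) = -9.9.

-9.9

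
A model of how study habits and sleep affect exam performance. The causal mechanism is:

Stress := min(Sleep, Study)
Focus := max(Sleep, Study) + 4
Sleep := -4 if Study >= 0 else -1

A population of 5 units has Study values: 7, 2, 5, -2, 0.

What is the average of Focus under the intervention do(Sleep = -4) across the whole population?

6.4

The intervention sets Sleep=-4 in all 5 units regardless of Study. Recomputing Focus per unit gives 11, 6, 9, 2, 4; average 6.4.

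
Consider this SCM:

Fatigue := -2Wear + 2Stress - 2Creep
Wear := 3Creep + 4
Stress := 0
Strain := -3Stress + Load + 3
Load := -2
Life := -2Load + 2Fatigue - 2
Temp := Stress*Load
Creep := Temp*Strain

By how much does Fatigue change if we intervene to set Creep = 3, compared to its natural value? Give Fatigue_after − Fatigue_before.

-24

Under do(Creep=3), the mechanism Creep := Temp*Strain is discarded; Creep is fixed at 3.
Wear = 3Creep + 4  [with Creep=3]  = 13
Fatigue = -2Wear + 2Stress - 2Creep  [with Wear=13, Stress=0, Creep=3]  = -32
Without intervention: Strain = -3Stress + Load + 3  [with Stress=0, Load=-2]  = 1; Temp = Stress*Load  [with Stress=0, Load=-2]  = 0; Creep = Temp*Strain  [with Temp=0, Strain=1]  = 0; Wear = 3Creep + 4  [with Creep=0]  = 4; Fatigue = -2Wear + 2Stress - 2Creep  [with Wear=4, Stress=0, Creep=0]  = -8.
Change = -32 − (-8) = -24.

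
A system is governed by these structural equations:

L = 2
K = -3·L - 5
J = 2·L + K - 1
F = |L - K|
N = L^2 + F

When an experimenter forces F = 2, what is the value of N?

6

Intervening sets F = 2 and removes its equation (F = |L - K|).
N = L^2 + F  [with L=2, F=2]  = 6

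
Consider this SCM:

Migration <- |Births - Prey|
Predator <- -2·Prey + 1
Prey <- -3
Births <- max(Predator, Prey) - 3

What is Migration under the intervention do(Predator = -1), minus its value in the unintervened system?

Under do(Predator=-1), the mechanism Predator <- -2·Prey + 1 is discarded; Predator is fixed at -1.
Births = max(Predator, Prey) - 3  [with Predator=-1, Prey=-3]  = -4
Migration = |Births - Prey|  [with Births=-4, Prey=-3]  = 1
Without intervention: Predator = -2·Prey + 1  [with Prey=-3]  = 7; Births = max(Predator, Prey) - 3  [with Predator=7, Prey=-3]  = 4; Migration = |Births - Prey|  [with Births=4, Prey=-3]  = 7.
Change = 1 − 7 = -6.

-6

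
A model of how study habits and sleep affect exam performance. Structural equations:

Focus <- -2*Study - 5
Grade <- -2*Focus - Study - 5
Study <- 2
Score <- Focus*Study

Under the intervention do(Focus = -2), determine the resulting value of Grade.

-3

Under do(Focus=-2), the mechanism Focus <- -2*Study - 5 is discarded; Focus is fixed at -2.
Grade = -2*Focus - Study - 5  [with Focus=-2, Study=2]  = -3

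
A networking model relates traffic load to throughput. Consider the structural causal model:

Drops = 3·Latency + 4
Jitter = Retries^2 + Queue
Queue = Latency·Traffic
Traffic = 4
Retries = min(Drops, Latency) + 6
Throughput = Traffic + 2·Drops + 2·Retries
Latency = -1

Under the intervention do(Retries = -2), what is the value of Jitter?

The intervention breaks the incoming arrows to Retries: Retries = min(Drops, Latency) + 6 no longer applies, and Retries = -2.
Queue = Latency·Traffic  [with Latency=-1, Traffic=4]  = -4
Jitter = Retries^2 + Queue  [with Retries=-2, Queue=-4]  = 0

0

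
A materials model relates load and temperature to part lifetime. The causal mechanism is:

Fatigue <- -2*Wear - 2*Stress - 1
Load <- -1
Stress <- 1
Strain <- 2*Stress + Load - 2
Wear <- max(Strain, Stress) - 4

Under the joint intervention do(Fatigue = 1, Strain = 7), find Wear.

3

Under do(Fatigue = 1, Strain = 7), each intervened variable's structural equation is replaced by its fixed value.
Wear = max(Strain, Stress) - 4  [with Strain=7, Stress=1]  = 3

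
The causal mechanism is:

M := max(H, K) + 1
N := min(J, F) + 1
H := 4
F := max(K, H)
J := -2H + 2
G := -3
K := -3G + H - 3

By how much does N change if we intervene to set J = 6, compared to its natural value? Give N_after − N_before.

12

The intervention breaks the incoming arrows to J: J := -2H + 2 no longer applies, and J = 6.
K = -3G + H - 3  [with G=-3, H=4]  = 10
F = max(K, H)  [with K=10, H=4]  = 10
N = min(J, F) + 1  [with J=6, F=10]  = 7
Without intervention: K = -3G + H - 3  [with G=-3, H=4]  = 10; J = -2H + 2  [with H=4]  = -6; F = max(K, H)  [with K=10, H=4]  = 10; N = min(J, F) + 1  [with J=-6, F=10]  = -5.
Change = 7 − (-5) = 12.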